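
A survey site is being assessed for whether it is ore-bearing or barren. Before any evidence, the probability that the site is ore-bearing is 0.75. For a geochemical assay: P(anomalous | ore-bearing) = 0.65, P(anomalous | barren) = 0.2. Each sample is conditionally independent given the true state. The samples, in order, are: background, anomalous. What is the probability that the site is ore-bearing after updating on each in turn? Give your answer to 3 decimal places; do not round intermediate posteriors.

Apply Bayes' rule sequentially, carrying P(ore) forward.
After 'background': P(ore) = 0.35·0.7500 / (0.35·0.7500 + 0.8·0.2500) ≈ 0.5676
After 'anomalous': P(ore) = 0.65·0.5676 / (0.65·0.5676 + 0.2·0.4324) ≈ 0.8101

0.810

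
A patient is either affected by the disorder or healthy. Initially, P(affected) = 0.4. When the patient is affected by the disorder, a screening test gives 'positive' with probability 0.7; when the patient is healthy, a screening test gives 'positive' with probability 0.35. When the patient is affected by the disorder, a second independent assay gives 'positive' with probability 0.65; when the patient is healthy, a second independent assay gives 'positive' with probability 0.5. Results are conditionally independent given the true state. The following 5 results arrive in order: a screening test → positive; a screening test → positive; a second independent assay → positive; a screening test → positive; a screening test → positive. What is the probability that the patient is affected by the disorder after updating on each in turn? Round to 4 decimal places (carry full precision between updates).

After a screening test='positive': P(affected) = 0.7·0.4000 / (0.7·0.4000 + 0.35·0.6000) ≈ 0.5714
After a screening test='positive': P(affected) = 0.7·0.5714 / (0.7·0.5714 + 0.35·0.4286) ≈ 0.7273
After a second independent assay='positive': P(affected) = 0.65·0.7273 / (0.65·0.7273 + 0.5·0.2727) ≈ 0.7761
After a screening test='positive': P(affected) = 0.7·0.7761 / (0.7·0.7761 + 0.35·0.2239) ≈ 0.8739
After a screening test='positive': P(affected) = 0.7·0.8739 / (0.7·0.8739 + 0.35·0.1261) ≈ 0.9327

0.9327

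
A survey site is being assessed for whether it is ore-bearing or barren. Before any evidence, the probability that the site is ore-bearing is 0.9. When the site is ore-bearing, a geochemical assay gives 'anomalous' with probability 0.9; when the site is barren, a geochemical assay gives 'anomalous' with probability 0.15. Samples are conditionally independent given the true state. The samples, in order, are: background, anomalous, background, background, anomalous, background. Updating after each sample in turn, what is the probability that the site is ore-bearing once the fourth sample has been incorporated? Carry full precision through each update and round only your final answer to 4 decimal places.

After 'background': P(ore) = 0.1·0.9000 / (0.1·0.9000 + 0.85·0.1000) ≈ 0.5143
After 'anomalous': P(ore) = 0.9·0.5143 / (0.9·0.5143 + 0.15·0.4857) ≈ 0.8640
After 'background': P(ore) = 0.1·0.8640 / (0.1·0.8640 + 0.85·0.1360) ≈ 0.4277
After 'background': P(ore) = 0.1·0.4277 / (0.1·0.4277 + 0.85·0.5723) ≈ 0.0808

0.0808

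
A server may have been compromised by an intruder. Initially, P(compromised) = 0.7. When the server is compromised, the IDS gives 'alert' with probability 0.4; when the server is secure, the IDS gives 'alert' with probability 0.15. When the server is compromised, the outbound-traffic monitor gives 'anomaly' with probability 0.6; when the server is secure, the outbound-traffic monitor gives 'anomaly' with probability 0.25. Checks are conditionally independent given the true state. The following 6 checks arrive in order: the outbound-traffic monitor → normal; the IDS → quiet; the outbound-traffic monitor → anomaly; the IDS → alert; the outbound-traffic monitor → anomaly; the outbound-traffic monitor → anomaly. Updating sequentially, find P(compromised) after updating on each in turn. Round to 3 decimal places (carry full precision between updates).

After the outbound-traffic monitor='normal': P(compromised) = 0.4·0.7000 / (0.4·0.7000 + 0.75·0.3000) ≈ 0.5545
After the IDS='quiet': P(compromised) = 0.6·0.5545 / (0.6·0.5545 + 0.85·0.4455) ≈ 0.4676
After the outbound-traffic monitor='anomaly': P(compromised) = 0.6·0.4676 / (0.6·0.4676 + 0.25·0.5324) ≈ 0.6783
After the IDS='alert': P(compromised) = 0.4·0.6783 / (0.4·0.6783 + 0.15·0.3217) ≈ 0.8490
After the outbound-traffic monitor='anomaly': P(compromised) = 0.6·0.8490 / (0.6·0.8490 + 0.25·0.1510) ≈ 0.9310
After the outbound-traffic monitor='anomaly': P(compromised) = 0.6·0.9310 / (0.6·0.9310 + 0.25·0.0690) ≈ 0.9700

0.970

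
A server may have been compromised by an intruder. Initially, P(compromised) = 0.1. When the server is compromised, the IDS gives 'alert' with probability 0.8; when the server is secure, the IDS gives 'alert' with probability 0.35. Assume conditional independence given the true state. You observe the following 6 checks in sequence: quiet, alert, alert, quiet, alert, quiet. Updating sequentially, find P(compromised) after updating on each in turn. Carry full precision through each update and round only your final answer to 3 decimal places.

After 'quiet': P(compromised) = 0.2·0.1000 / (0.2·0.1000 + 0.65·0.9000) ≈ 0.0331
After 'alert': P(compromised) = 0.8·0.0331 / (0.8·0.0331 + 0.35·0.9669) ≈ 0.0725
After 'alert': P(compromised) = 0.8·0.0725 / (0.8·0.0725 + 0.35·0.9275) ≈ 0.1515
After 'quiet': P(compromised) = 0.2·0.1515 / (0.2·0.1515 + 0.65·0.8485) ≈ 0.0521
After 'alert': P(compromised) = 0.8·0.0521 / (0.8·0.0521 + 0.35·0.9479) ≈ 0.1116
After 'quiet': P(compromised) = 0.2·0.1116 / (0.2·0.1116 + 0.65·0.8884) ≈ 0.0372

0.037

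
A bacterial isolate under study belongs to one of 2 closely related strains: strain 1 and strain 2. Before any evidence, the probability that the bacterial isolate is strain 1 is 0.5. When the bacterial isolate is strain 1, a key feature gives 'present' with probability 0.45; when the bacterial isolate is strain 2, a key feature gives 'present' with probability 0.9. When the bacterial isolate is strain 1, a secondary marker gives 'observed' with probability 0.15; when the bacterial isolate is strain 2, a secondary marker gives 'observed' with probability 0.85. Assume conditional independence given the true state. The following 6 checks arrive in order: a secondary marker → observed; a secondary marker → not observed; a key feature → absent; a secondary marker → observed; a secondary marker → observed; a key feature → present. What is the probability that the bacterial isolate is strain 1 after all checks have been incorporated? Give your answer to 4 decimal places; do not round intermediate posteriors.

After a secondary marker='observed': P(strain 1) = 0.15·0.5000 / (0.15·0.5000 + 0.85·0.5000) ≈ 0.1500
After a secondary marker='not observed': P(strain 1) = 0.85·0.1500 / (0.85·0.1500 + 0.15·0.8500) ≈ 0.5000
After a key feature='absent': P(strain 1) = 0.55·0.5000 / (0.55·0.5000 + 0.1·0.5000) ≈ 0.8462
After a secondary marker='observed': P(strain 1) = 0.15·0.8462 / (0.15·0.8462 + 0.85·0.1538) ≈ 0.4925
After a secondary marker='observed': P(strain 1) = 0.15·0.4925 / (0.15·0.4925 + 0.85·0.5075) ≈ 0.1462
After a key feature='present': P(strain 1) = 0.45·0.1462 / (0.45·0.1462 + 0.9·0.8538) ≈ 0.0789

0.0789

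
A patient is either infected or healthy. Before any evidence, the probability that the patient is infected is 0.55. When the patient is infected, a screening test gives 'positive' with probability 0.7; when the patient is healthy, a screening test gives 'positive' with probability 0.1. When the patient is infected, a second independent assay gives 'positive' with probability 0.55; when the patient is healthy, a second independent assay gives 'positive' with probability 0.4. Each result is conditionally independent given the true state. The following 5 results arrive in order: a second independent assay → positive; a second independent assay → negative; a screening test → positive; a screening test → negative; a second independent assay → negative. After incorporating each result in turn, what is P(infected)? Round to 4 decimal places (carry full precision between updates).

After a second independent assay='positive': P(infected) = 0.55·0.5500 / (0.55·0.5500 + 0.4·0.4500) ≈ 0.6269
After a second independent assay='negative': P(infected) = 0.45·0.6269 / (0.45·0.6269 + 0.6·0.3731) ≈ 0.5576
After a screening test='positive': P(infected) = 0.7·0.5576 / (0.7·0.5576 + 0.1·0.4424) ≈ 0.8982
After a screening test='negative': P(infected) = 0.3·0.8982 / (0.3·0.8982 + 0.9·0.1018) ≈ 0.7463
After a second independent assay='negative': P(infected) = 0.45·0.7463 / (0.45·0.7463 + 0.6·0.2537) ≈ 0.6881

0.6881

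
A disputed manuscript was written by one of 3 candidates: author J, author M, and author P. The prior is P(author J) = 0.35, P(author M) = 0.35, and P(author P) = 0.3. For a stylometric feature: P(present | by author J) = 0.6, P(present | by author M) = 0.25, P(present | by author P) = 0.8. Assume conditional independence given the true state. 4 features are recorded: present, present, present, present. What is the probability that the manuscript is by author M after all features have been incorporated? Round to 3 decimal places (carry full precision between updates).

0.008

After 'present': normaliser = 0.6·0.3500 + 0.25·0.3500 + 0.8·0.3000; P(author J) ≈ 0.3907, P(author M) ≈ 0.1628, P(author P) ≈ 0.4465
After 'present': normaliser = 0.6·0.3907 + 0.25·0.1628 + 0.8·0.4465; P(author J) ≈ 0.3707, P(author M) ≈ 0.0644, P(author P) ≈ 0.5649
After 'present': normaliser = 0.6·0.3707 + 0.25·0.0644 + 0.8·0.5649; P(author J) ≈ 0.3222, P(author M) ≈ 0.0233, P(author P) ≈ 0.6545
After 'present': normaliser = 0.6·0.3222 + 0.25·0.0233 + 0.8·0.6545; P(author J) ≈ 0.2674, P(author M) ≈ 0.0081, P(author P) ≈ 0.7245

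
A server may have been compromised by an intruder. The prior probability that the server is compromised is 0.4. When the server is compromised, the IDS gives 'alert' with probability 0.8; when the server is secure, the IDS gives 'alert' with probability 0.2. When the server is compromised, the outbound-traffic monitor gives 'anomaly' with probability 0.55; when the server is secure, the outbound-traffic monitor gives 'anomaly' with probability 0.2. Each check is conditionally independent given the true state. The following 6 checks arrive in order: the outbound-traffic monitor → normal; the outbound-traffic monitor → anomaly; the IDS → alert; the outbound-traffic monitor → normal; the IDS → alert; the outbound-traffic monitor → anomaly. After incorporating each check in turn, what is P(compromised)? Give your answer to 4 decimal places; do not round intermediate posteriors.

After the outbound-traffic monitor='normal': P(compromised) = 0.45·0.4000 / (0.45·0.4000 + 0.8·0.6000) ≈ 0.2727
After the outbound-traffic monitor='anomaly': P(compromised) = 0.55·0.2727 / (0.55·0.2727 + 0.2·0.7273) ≈ 0.5077
After the IDS='alert': P(compromised) = 0.8·0.5077 / (0.8·0.5077 + 0.2·0.4923) ≈ 0.8049
After the outbound-traffic monitor='normal': P(compromised) = 0.45·0.8049 / (0.45·0.8049 + 0.8·0.1951) ≈ 0.6988
After the IDS='alert': P(compromised) = 0.8·0.6988 / (0.8·0.6988 + 0.2·0.3012) ≈ 0.9027
After the outbound-traffic monitor='anomaly': P(compromised) = 0.55·0.9027 / (0.55·0.9027 + 0.2·0.0973) ≈ 0.9623

0.9623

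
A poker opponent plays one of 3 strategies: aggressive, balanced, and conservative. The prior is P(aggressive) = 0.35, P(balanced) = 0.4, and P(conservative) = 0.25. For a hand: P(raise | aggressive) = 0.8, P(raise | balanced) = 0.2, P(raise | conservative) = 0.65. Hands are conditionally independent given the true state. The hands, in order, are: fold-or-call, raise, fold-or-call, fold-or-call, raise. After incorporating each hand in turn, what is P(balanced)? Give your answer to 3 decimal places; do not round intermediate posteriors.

Apply Bayes' rule sequentially, carrying P(balanced) forward.
After 'fold-or-call': normaliser = 0.2·0.3500 + 0.8·0.4000 + 0.35·0.2500; P(aggressive) ≈ 0.1466, P(balanced) ≈ 0.6702, P(conservative) ≈ 0.1832
After 'raise': normaliser = 0.8·0.1466 + 0.2·0.6702 + 0.65·0.1832; P(aggressive) ≈ 0.3166, P(balanced) ≈ 0.3618, P(conservative) ≈ 0.3216
After 'fold-or-call': normaliser = 0.2·0.3166 + 0.8·0.3618 + 0.35·0.3216; P(aggressive) ≈ 0.1361, P(balanced) ≈ 0.6221, P(conservative) ≈ 0.2419
After 'fold-or-call': normaliser = 0.2·0.1361 + 0.8·0.6221 + 0.35·0.2419; P(aggressive) ≈ 0.0447, P(balanced) ≈ 0.8165, P(conservative) ≈ 0.1389
After 'raise': normaliser = 0.8·0.0447 + 0.2·0.8165 + 0.65·0.1389; P(aggressive) ≈ 0.1235, P(balanced) ≈ 0.5645, P(conservative) ≈ 0.3120

0.564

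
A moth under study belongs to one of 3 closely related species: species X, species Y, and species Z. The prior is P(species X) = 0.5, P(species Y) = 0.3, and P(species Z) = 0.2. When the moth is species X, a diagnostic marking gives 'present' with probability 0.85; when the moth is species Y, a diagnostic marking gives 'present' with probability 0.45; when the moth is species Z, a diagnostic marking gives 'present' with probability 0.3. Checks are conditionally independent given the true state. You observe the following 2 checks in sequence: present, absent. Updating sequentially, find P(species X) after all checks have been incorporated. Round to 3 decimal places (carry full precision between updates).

After 'present': normaliser = 0.85·0.5000 + 0.45·0.3000 + 0.3·0.2000; P(species X) ≈ 0.6855, P(species Y) ≈ 0.2177, P(species Z) ≈ 0.0968
After 'absent': normaliser = 0.15·0.6855 + 0.55·0.2177 + 0.7·0.0968; P(species X) ≈ 0.3542, P(species Y) ≈ 0.4125, P(species Z) ≈ 0.2333

0.354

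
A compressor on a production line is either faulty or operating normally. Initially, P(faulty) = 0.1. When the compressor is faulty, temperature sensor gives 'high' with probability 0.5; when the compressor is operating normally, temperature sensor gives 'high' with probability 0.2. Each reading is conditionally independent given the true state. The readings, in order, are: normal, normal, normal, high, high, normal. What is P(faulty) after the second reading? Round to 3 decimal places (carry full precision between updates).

Each posterior becomes the prior for the next update.
After 'normal': P(faulty) = 0.5·0.1000 / (0.5·0.1000 + 0.8·0.9000) ≈ 0.0649
After 'normal': P(faulty) = 0.5·0.0649 / (0.5·0.0649 + 0.8·0.9351) ≈ 0.0416

0.042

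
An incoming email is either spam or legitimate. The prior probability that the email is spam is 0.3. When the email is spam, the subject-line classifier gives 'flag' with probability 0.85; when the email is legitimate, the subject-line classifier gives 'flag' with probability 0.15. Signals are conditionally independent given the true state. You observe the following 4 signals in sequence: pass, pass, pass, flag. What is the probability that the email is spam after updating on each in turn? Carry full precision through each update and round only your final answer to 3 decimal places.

Apply Bayes' rule sequentially, carrying P(spam) forward.
After 'pass': P(spam) = 0.15·0.3000 / (0.15·0.3000 + 0.85·0.7000) ≈ 0.0703
After 'pass': P(spam) = 0.15·0.0703 / (0.15·0.0703 + 0.85·0.9297) ≈ 0.0132
After 'pass': P(spam) = 0.15·0.0132 / (0.15·0.0132 + 0.85·0.9868) ≈ 0.0023
After 'flag': P(spam) = 0.85·0.0023 / (0.85·0.0023 + 0.15·0.9977) ≈ 0.0132

0.013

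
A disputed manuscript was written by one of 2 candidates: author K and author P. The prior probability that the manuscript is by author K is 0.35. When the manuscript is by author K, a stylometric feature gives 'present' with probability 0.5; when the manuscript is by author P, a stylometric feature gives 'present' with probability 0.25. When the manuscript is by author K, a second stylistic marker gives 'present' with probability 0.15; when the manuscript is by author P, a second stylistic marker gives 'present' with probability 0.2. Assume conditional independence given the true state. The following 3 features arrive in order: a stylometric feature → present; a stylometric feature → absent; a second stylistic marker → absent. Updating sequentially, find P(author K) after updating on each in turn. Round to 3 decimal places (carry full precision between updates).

0.433

After a stylometric feature='present': P(author K) = 0.5·0.3500 / (0.5·0.3500 + 0.25·0.6500) ≈ 0.5185
After a stylometric feature='absent': P(author K) = 0.5·0.5185 / (0.5·0.5185 + 0.75·0.4815) ≈ 0.4179
After a second stylistic marker='absent': P(author K) = 0.85·0.4179 / (0.85·0.4179 + 0.8·0.5821) ≈ 0.4327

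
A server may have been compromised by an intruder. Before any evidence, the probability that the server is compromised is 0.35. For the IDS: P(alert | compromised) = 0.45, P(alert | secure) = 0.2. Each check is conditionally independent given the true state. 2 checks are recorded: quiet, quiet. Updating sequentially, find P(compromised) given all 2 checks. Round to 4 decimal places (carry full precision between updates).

After 'quiet': P(compromised) = 0.55·0.3500 / (0.55·0.3500 + 0.8·0.6500) ≈ 0.2702
After 'quiet': P(compromised) = 0.55·0.2702 / (0.55·0.2702 + 0.8·0.7298) ≈ 0.2029

0.2029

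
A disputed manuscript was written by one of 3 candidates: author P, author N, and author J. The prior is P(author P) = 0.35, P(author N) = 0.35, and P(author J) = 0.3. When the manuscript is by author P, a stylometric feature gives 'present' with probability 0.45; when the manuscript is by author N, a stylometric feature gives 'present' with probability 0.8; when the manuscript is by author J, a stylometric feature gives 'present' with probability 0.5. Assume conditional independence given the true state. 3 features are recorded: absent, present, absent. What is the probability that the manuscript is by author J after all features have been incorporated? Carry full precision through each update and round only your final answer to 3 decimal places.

Apply Bayes' rule sequentially, carrying P(author J) forward.
After 'absent': normaliser = 0.55·0.3500 + 0.2·0.3500 + 0.5·0.3000; P(author P) ≈ 0.4667, P(author N) ≈ 0.1697, P(author J) ≈ 0.3636
After 'present': normaliser = 0.45·0.4667 + 0.8·0.1697 + 0.5·0.3636; P(author P) ≈ 0.3980, P(author N) ≈ 0.2573, P(author J) ≈ 0.3446
After 'absent': normaliser = 0.55·0.3980 + 0.2·0.2573 + 0.5·0.3446; P(author P) ≈ 0.4945, P(author N) ≈ 0.1163, P(author J) ≈ 0.3892

0.389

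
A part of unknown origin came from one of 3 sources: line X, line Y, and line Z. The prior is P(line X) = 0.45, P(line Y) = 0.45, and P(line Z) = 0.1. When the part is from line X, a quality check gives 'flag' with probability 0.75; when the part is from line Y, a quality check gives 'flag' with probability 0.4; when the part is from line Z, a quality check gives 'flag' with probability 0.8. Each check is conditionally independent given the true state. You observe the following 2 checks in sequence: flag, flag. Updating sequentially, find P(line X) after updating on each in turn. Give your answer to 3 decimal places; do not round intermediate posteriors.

0.650

Apply Bayes' rule sequentially, carrying P(line X) forward.
After 'flag': normaliser = 0.75·0.4500 + 0.4·0.4500 + 0.8·0.1000; P(line X) ≈ 0.5649, P(line Y) ≈ 0.3013, P(line Z) ≈ 0.1339
After 'flag': normaliser = 0.75·0.5649 + 0.4·0.3013 + 0.8·0.1339; P(line X) ≈ 0.6505, P(line Y) ≈ 0.1850, P(line Z) ≈ 0.1645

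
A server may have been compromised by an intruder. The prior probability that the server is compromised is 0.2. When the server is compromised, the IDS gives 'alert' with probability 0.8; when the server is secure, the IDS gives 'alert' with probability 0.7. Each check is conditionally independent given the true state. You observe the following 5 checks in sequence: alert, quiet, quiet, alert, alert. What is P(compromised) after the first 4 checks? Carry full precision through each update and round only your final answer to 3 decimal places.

After 'alert': P(compromised) = 0.8·0.2000 / (0.8·0.2000 + 0.7·0.8000) ≈ 0.2222
After 'quiet': P(compromised) = 0.2·0.2222 / (0.2·0.2222 + 0.3·0.7778) ≈ 0.1600
After 'quiet': P(compromised) = 0.2·0.1600 / (0.2·0.1600 + 0.3·0.8400) ≈ 0.1127
After 'alert': P(compromised) = 0.8·0.1127 / (0.8·0.1127 + 0.7·0.8873) ≈ 0.1267

0.127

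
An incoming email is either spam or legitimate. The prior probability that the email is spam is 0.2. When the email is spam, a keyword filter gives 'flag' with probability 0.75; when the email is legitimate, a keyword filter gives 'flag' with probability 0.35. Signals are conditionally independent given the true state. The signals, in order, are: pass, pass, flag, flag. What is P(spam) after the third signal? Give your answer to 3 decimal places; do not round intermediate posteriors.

0.073

After 'pass': P(spam) = 0.25·0.2000 / (0.25·0.2000 + 0.65·0.8000) ≈ 0.0877
After 'pass': P(spam) = 0.25·0.0877 / (0.25·0.0877 + 0.65·0.9123) ≈ 0.0357
After 'flag': P(spam) = 0.75·0.0357 / (0.75·0.0357 + 0.35·0.9643) ≈ 0.0734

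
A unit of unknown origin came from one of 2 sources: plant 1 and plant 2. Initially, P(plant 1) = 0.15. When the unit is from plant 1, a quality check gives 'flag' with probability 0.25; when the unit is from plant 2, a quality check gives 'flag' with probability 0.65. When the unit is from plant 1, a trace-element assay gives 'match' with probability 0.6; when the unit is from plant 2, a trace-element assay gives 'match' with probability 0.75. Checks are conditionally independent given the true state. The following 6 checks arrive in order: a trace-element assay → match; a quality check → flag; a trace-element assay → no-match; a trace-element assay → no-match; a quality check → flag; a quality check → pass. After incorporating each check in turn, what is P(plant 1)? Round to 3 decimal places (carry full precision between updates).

0.103

After a trace-element assay='match': P(plant 1) = 0.6·0.1500 / (0.6·0.1500 + 0.75·0.8500) ≈ 0.1237
After a quality check='flag': P(plant 1) = 0.25·0.1237 / (0.25·0.1237 + 0.65·0.8763) ≈ 0.0515
After a trace-element assay='no-match': P(plant 1) = 0.4·0.0515 / (0.4·0.0515 + 0.25·0.9485) ≈ 0.0799
After a trace-element assay='no-match': P(plant 1) = 0.4·0.0799 / (0.4·0.0799 + 0.25·0.9201) ≈ 0.1220
After a quality check='flag': P(plant 1) = 0.25·0.1220 / (0.25·0.1220 + 0.65·0.8780) ≈ 0.0508
After a quality check='pass': P(plant 1) = 0.75·0.0508 / (0.75·0.0508 + 0.35·0.9492) ≈ 0.1028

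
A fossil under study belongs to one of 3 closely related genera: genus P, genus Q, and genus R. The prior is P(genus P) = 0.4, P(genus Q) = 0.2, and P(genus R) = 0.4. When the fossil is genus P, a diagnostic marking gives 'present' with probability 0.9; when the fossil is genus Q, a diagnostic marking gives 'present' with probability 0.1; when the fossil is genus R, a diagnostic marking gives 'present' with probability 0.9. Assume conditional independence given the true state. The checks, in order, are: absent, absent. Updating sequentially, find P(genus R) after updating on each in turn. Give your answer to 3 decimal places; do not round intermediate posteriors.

Each posterior becomes the prior for the next update.
After 'absent': normaliser = 0.1·0.4000 + 0.9·0.2000 + 0.1·0.4000; P(genus P) ≈ 0.1538, P(genus Q) ≈ 0.6923, P(genus R) ≈ 0.1538
After 'absent': normaliser = 0.1·0.1538 + 0.9·0.6923 + 0.1·0.1538; P(genus P) ≈ 0.0235, P(genus Q) ≈ 0.9529, P(genus R) ≈ 0.0235

0.024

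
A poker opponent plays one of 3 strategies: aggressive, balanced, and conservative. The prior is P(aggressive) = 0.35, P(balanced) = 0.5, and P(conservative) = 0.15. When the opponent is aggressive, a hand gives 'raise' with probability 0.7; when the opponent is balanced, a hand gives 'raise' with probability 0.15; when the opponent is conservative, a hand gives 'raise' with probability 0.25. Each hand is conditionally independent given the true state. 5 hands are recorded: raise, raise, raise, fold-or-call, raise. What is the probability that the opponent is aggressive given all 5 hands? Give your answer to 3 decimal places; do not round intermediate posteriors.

Each posterior becomes the prior for the next update.
After 'raise': normaliser = 0.7·0.3500 + 0.15·0.5000 + 0.25·0.1500; P(aggressive) ≈ 0.6853, P(balanced) ≈ 0.2098, P(conservative) ≈ 0.1049
After 'raise': normaliser = 0.7·0.6853 + 0.15·0.2098 + 0.25·0.1049; P(aggressive) ≈ 0.8926, P(balanced) ≈ 0.0586, P(conservative) ≈ 0.0488
After 'raise': normaliser = 0.7·0.8926 + 0.15·0.0586 + 0.25·0.0488; P(aggressive) ≈ 0.9675, P(balanced) ≈ 0.0136, P(conservative) ≈ 0.0189
After 'fold-or-call': normaliser = 0.3·0.9675 + 0.85·0.0136 + 0.75·0.0189; P(aggressive) ≈ 0.9186, P(balanced) ≈ 0.0366, P(conservative) ≈ 0.0448
After 'raise': normaliser = 0.7·0.9186 + 0.15·0.0366 + 0.25·0.0448; P(aggressive) ≈ 0.9747, P(balanced) ≈ 0.0083, P(conservative) ≈ 0.0170

0.975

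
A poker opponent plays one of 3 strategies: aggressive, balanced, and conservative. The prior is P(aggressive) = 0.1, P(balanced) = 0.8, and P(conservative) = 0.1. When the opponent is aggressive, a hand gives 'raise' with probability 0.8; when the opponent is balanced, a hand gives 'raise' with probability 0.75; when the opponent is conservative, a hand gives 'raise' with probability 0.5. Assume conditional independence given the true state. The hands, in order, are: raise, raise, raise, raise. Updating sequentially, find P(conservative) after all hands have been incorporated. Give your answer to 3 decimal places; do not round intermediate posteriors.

0.021

After 'raise': normaliser = 0.8·0.1000 + 0.75·0.8000 + 0.5·0.1000; P(aggressive) ≈ 0.1096, P(balanced) ≈ 0.8219, P(conservative) ≈ 0.0685
After 'raise': normaliser = 0.8·0.1096 + 0.75·0.8219 + 0.5·0.0685; P(aggressive) ≈ 0.1187, P(balanced) ≈ 0.8349, P(conservative) ≈ 0.0464
After 'raise': normaliser = 0.8·0.1187 + 0.75·0.8349 + 0.5·0.0464; P(aggressive) ≈ 0.1276, P(balanced) ≈ 0.8412, P(conservative) ≈ 0.0312
After 'raise': normaliser = 0.8·0.1276 + 0.75·0.8412 + 0.5·0.0312; P(aggressive) ≈ 0.1364, P(balanced) ≈ 0.8428, P(conservative) ≈ 0.0208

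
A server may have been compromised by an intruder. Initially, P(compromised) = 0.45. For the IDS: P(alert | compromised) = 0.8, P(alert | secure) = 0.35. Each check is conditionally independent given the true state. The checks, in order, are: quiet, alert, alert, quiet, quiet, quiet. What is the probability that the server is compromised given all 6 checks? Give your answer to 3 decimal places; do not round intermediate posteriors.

0.037

Apply Bayes' rule sequentially, carrying P(compromised) forward.
After 'quiet': P(compromised) = 0.2·0.4500 / (0.2·0.4500 + 0.65·0.5500) ≈ 0.2011
After 'alert': P(compromised) = 0.8·0.2011 / (0.8·0.2011 + 0.35·0.7989) ≈ 0.3653
After 'alert': P(compromised) = 0.8·0.3653 / (0.8·0.3653 + 0.35·0.6347) ≈ 0.5681
After 'quiet': P(compromised) = 0.2·0.5681 / (0.2·0.5681 + 0.65·0.4319) ≈ 0.2881
After 'quiet': P(compromised) = 0.2·0.2881 / (0.2·0.2881 + 0.65·0.7119) ≈ 0.1107
After 'quiet': P(compromised) = 0.2·0.1107 / (0.2·0.1107 + 0.65·0.8893) ≈ 0.0369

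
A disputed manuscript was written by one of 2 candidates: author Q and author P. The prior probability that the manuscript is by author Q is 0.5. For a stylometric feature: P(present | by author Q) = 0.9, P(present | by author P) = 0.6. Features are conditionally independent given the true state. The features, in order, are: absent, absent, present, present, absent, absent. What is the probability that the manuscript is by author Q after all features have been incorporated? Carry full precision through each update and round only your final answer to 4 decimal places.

Apply Bayes' rule sequentially, carrying P(author Q) forward.
After 'absent': P(author Q) = 0.1·0.5000 / (0.1·0.5000 + 0.4·0.5000) ≈ 0.2000
After 'absent': P(author Q) = 0.1·0.2000 / (0.1·0.2000 + 0.4·0.8000) ≈ 0.0588
After 'present': P(author Q) = 0.9·0.0588 / (0.9·0.0588 + 0.6·0.9412) ≈ 0.0857
After 'present': P(author Q) = 0.9·0.0857 / (0.9·0.0857 + 0.6·0.9143) ≈ 0.1233
After 'absent': P(author Q) = 0.1·0.1233 / (0.1·0.1233 + 0.4·0.8767) ≈ 0.0340
After 'absent': P(author Q) = 0.1·0.0340 / (0.1·0.0340 + 0.4·0.9660) ≈ 0.0087

0.0087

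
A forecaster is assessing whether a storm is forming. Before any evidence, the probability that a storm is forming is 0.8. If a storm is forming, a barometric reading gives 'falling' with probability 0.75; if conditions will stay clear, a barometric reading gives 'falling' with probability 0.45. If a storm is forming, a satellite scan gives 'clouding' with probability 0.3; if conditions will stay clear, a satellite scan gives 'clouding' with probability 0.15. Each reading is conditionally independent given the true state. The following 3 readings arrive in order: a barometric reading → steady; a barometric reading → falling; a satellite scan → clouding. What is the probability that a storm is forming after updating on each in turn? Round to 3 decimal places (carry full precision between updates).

0.858

After a barometric reading='steady': P(storm) = 0.25·0.8000 / (0.25·0.8000 + 0.55·0.2000) ≈ 0.6452
After a barometric reading='falling': P(storm) = 0.75·0.6452 / (0.75·0.6452 + 0.45·0.3548) ≈ 0.7519
After a satellite scan='clouding': P(storm) = 0.3·0.7519 / (0.3·0.7519 + 0.15·0.2481) ≈ 0.8584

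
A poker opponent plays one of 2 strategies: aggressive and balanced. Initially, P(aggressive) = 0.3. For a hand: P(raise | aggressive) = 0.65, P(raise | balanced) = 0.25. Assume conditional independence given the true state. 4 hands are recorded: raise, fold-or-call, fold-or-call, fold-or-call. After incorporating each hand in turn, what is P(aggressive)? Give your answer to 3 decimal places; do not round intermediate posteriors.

0.102

Apply Bayes' rule sequentially, carrying P(aggressive) forward.
After 'raise': P(aggressive) = 0.65·0.3000 / (0.65·0.3000 + 0.25·0.7000) ≈ 0.5270
After 'fold-or-call': P(aggressive) = 0.35·0.5270 / (0.35·0.5270 + 0.75·0.4730) ≈ 0.3421
After 'fold-or-call': P(aggressive) = 0.35·0.3421 / (0.35·0.3421 + 0.75·0.6579) ≈ 0.1953
After 'fold-or-call': P(aggressive) = 0.35·0.1953 / (0.35·0.1953 + 0.75·0.8047) ≈ 0.1017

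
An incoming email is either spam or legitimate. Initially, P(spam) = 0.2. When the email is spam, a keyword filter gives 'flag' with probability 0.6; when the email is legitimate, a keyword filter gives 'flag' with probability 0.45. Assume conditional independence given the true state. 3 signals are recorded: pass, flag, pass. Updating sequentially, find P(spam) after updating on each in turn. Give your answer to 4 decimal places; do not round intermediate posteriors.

After 'pass': P(spam) = 0.4·0.2000 / (0.4·0.2000 + 0.55·0.8000) ≈ 0.1538
After 'flag': P(spam) = 0.6·0.1538 / (0.6·0.1538 + 0.45·0.8462) ≈ 0.1951
After 'pass': P(spam) = 0.4·0.1951 / (0.4·0.1951 + 0.55·0.8049) ≈ 0.1499

0.1499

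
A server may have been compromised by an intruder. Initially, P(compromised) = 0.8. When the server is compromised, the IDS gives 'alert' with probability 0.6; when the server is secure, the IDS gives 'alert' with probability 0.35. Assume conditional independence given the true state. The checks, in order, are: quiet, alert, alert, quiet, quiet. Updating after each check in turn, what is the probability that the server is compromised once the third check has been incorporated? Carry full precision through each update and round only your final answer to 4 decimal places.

0.8786

After 'quiet': P(compromised) = 0.4·0.8000 / (0.4·0.8000 + 0.65·0.2000) ≈ 0.7111
After 'alert': P(compromised) = 0.6·0.7111 / (0.6·0.7111 + 0.35·0.2889) ≈ 0.8084
After 'alert': P(compromised) = 0.6·0.8084 / (0.6·0.8084 + 0.35·0.1916) ≈ 0.8786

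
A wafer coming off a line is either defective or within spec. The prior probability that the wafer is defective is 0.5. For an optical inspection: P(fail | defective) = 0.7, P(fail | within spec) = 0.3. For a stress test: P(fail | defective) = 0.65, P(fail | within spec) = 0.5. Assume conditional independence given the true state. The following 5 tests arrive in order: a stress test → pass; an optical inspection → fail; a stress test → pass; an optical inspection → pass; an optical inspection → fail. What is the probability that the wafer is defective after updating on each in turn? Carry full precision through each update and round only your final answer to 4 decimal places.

0.5334

Each posterior becomes the prior for the next update.
After a stress test='pass': P(defective) = 0.35·0.5000 / (0.35·0.5000 + 0.5·0.5000) ≈ 0.4118
After an optical inspection='fail': P(defective) = 0.7·0.4118 / (0.7·0.4118 + 0.3·0.5882) ≈ 0.6203
After a stress test='pass': P(defective) = 0.35·0.6203 / (0.35·0.6203 + 0.5·0.3797) ≈ 0.5334
After an optical inspection='pass': P(defective) = 0.3·0.5334 / (0.3·0.5334 + 0.7·0.4666) ≈ 0.3289
After an optical inspection='fail': P(defective) = 0.7·0.3289 / (0.7·0.3289 + 0.3·0.6711) ≈ 0.5334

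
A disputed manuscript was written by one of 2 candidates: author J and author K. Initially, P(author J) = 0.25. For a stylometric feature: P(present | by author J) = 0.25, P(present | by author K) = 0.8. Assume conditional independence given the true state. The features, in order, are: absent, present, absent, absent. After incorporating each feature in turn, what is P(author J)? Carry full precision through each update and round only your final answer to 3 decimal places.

0.846

After 'absent': P(author J) = 0.75·0.2500 / (0.75·0.2500 + 0.2·0.7500) ≈ 0.5556
After 'present': P(author J) = 0.25·0.5556 / (0.25·0.5556 + 0.8·0.4444) ≈ 0.2809
After 'absent': P(author J) = 0.75·0.2809 / (0.75·0.2809 + 0.2·0.7191) ≈ 0.5943
After 'absent': P(author J) = 0.75·0.5943 / (0.75·0.5943 + 0.2·0.4057) ≈ 0.8460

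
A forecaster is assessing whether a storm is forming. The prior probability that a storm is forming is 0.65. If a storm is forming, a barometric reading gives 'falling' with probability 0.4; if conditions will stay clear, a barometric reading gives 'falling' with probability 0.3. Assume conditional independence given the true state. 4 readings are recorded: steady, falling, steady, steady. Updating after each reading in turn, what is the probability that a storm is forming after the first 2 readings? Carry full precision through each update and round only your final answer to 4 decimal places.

0.6797

After 'steady': P(storm) = 0.6·0.6500 / (0.6·0.6500 + 0.7·0.3500) ≈ 0.6142
After 'falling': P(storm) = 0.4·0.6142 / (0.4·0.6142 + 0.3·0.3858) ≈ 0.6797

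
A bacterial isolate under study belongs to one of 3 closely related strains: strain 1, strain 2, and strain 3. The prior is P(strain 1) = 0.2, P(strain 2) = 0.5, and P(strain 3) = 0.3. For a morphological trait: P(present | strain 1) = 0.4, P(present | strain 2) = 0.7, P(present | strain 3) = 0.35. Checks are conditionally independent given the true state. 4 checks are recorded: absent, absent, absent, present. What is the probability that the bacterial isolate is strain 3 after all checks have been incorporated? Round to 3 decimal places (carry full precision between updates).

0.519

After 'absent': normaliser = 0.6·0.2000 + 0.3·0.5000 + 0.65·0.3000; P(strain 1) ≈ 0.2581, P(strain 2) ≈ 0.3226, P(strain 3) ≈ 0.4194
After 'absent': normaliser = 0.6·0.2581 + 0.3·0.3226 + 0.65·0.4194; P(strain 1) ≈ 0.2954, P(strain 2) ≈ 0.1846, P(strain 3) ≈ 0.5200
After 'absent': normaliser = 0.6·0.2954 + 0.3·0.1846 + 0.65·0.5200; P(strain 1) ≈ 0.3106, P(strain 2) ≈ 0.0971, P(strain 3) ≈ 0.5923
After 'present': normaliser = 0.4·0.3106 + 0.7·0.0971 + 0.35·0.5923; P(strain 1) ≈ 0.3110, P(strain 2) ≈ 0.1701, P(strain 3) ≈ 0.5189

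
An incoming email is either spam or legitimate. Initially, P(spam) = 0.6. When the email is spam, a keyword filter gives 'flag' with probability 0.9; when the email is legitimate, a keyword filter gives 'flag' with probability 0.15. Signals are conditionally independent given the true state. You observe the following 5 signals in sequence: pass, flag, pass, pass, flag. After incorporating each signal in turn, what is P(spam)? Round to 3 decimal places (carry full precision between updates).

0.081

After 'pass': P(spam) = 0.1·0.6000 / (0.1·0.6000 + 0.85·0.4000) ≈ 0.1500
After 'flag': P(spam) = 0.9·0.1500 / (0.9·0.1500 + 0.15·0.8500) ≈ 0.5143
After 'pass': P(spam) = 0.1·0.5143 / (0.1·0.5143 + 0.85·0.4857) ≈ 0.1108
After 'pass': P(spam) = 0.1·0.1108 / (0.1·0.1108 + 0.85·0.8892) ≈ 0.0144
After 'flag': P(spam) = 0.9·0.0144 / (0.9·0.0144 + 0.15·0.9856) ≈ 0.0808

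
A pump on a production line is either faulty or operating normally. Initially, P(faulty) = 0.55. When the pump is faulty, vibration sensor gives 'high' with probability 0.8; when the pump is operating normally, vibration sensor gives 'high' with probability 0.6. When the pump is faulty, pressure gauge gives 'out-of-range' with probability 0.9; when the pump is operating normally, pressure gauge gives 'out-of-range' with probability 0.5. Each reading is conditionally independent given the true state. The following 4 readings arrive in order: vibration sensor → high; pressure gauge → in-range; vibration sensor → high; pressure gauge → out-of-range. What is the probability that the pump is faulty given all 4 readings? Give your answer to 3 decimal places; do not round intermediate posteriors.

After vibration sensor='high': P(faulty) = 0.8·0.5500 / (0.8·0.5500 + 0.6·0.4500) ≈ 0.6197
After pressure gauge='in-range': P(faulty) = 0.1·0.6197 / (0.1·0.6197 + 0.5·0.3803) ≈ 0.2458
After vibration sensor='high': P(faulty) = 0.8·0.2458 / (0.8·0.2458 + 0.6·0.7542) ≈ 0.3029
After pressure gauge='out-of-range': P(faulty) = 0.9·0.3029 / (0.9·0.3029 + 0.5·0.6971) ≈ 0.4389

0.439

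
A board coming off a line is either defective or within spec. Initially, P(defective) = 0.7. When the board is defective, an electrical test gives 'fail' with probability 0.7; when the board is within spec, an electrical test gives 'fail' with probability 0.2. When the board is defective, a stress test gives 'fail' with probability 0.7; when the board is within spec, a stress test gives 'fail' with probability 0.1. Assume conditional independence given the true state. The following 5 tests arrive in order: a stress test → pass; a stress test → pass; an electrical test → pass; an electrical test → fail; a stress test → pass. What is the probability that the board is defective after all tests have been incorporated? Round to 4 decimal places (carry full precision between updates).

After a stress test='pass': P(defective) = 0.3·0.7000 / (0.3·0.7000 + 0.9·0.3000) ≈ 0.4375
After a stress test='pass': P(defective) = 0.3·0.4375 / (0.3·0.4375 + 0.9·0.5625) ≈ 0.2059
After an electrical test='pass': P(defective) = 0.3·0.2059 / (0.3·0.2059 + 0.8·0.7941) ≈ 0.0886
After an electrical test='fail': P(defective) = 0.7·0.0886 / (0.7·0.0886 + 0.2·0.9114) ≈ 0.2539
After a stress test='pass': P(defective) = 0.3·0.2539 / (0.3·0.2539 + 0.9·0.7461) ≈ 0.1019

0.1019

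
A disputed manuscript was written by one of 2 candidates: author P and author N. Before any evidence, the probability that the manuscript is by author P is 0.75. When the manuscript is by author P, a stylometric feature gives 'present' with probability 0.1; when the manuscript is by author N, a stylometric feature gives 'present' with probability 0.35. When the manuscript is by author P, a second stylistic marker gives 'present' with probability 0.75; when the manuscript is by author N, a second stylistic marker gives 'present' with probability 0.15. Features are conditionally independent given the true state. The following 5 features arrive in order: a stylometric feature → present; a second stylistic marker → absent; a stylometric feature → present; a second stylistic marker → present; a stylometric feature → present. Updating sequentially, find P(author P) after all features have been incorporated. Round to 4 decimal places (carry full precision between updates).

After a stylometric feature='present': P(author P) = 0.1·0.7500 / (0.1·0.7500 + 0.35·0.2500) ≈ 0.4615
After a second stylistic marker='absent': P(author P) = 0.25·0.4615 / (0.25·0.4615 + 0.85·0.5385) ≈ 0.2013
After a stylometric feature='present': P(author P) = 0.1·0.2013 / (0.1·0.2013 + 0.35·0.7987) ≈ 0.0672
After a second stylistic marker='present': P(author P) = 0.75·0.0672 / (0.75·0.0672 + 0.15·0.9328) ≈ 0.2648
After a stylometric feature='present': P(author P) = 0.1·0.2648 / (0.1·0.2648 + 0.35·0.7352) ≈ 0.0933

0.0933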